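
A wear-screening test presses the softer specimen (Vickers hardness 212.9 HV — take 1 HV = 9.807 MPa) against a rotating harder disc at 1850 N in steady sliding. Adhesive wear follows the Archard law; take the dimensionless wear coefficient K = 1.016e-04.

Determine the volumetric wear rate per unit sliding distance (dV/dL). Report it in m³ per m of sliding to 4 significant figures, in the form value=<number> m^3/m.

The computation maintains exact precision. Intermediates are displayed rounded, and a lone final rounding, at 4 significant digits.
Convert: Hardness H = 212.9 HV × 9.807 MPa/HV = 2088 MPa = 2.088e+09 Pa.
In SI base units, W = 1850 N, H = 2.088e+09 Pa, K = 1.016e-04.
The wear rate dV/dL = K·W/H (no L dependence): 1.016e-04 · 1850 / 2.088e+09 = 9.002e-11 m³/m.

value=9.002e-11 m^3/m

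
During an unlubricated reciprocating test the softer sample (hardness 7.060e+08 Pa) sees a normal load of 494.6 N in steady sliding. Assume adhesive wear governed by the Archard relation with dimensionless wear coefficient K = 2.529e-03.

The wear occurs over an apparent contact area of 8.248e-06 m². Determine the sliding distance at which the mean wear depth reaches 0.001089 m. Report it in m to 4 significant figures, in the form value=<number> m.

All working math runs at full precision, and intermediate values appear rounded. Rounded once at the end: four significant digits.
Working in SI base units: W = 494.6 N, H = 7.060e+08 Pa, K = 2.529e-03.
At the depth limit, V_lim = h_lim·A = 0.001089 · 8.248e-06 = 8.982e-09 m³.
Life L = V_lim·H/(K·W) = 8.982e-09 · 7.060e+08 / (2.529e-03 · 494.6) = 5.070 m.

value=5.070 m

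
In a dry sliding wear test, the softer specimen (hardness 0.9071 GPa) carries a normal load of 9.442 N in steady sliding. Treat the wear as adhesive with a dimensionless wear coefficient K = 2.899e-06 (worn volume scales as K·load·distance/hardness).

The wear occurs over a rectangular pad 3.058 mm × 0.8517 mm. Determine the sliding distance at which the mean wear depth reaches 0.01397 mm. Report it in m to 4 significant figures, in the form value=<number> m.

value=1206 m

Intermediates appear rounded. Each operation holds full float precision, and one final rounding: four significant figures.
Convert: Hardness H = 0.9071 GPa = 9.071e+08 Pa.
Convert: Pad sides 3.058 mm × 0.8517 mm = 3.058e-03 m × 8.517e-04 m. Contact area A = 3.058e-03 m × 8.517e-04 m = 2.604e-06 m².
Convert: Depth limit h_lim = 0.01397 mm = 1.397e-05 m.
Working in SI base units: W = 9.442 N, H = 9.071e+08 Pa, K = 2.899e-06.
Wearable volume V_lim = h_lim·A = 1.397e-05 · 2.604e-06 = 3.638e-11 m³.
Sliding life L = V_lim·H/(K·W) = 3.638e-11 · 9.071e+08 / (2.899e-06 · 9.442) = 1206 m.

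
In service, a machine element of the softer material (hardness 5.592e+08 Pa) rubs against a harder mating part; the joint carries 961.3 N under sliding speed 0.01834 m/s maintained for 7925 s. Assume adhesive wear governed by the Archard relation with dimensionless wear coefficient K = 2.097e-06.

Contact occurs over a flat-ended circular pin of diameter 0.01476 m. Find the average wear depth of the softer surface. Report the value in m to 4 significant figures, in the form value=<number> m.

Intermediate values are shown rounded, and each operation maintains exact precision — one last rounding to four significant digits.
Distance covered L = v·t = 0.01834 m/s × 7925 s = 145.3 m.
Contact area A = π·d²/4 = π·(0.01476 m)²/4 = 1.711e-04 m².
In SI base units, W = 961.3 N, H = 5.592e+08 Pa, K = 2.097e-06.
Wear volume V = K·W·L/H = 2.097e-06 · 961.3 · 145.3 / 5.592e+08 = 5.239e-10 m³.
Mean wear depth h = V/A = 5.239e-10 / 1.711e-04 = 3.062e-06 m.

value=3.062e-06 m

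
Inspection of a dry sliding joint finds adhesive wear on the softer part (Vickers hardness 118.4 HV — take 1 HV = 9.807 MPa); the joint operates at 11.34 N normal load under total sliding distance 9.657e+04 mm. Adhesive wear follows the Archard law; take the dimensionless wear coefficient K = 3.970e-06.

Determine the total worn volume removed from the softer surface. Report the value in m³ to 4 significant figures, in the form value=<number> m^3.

All arithmetic keeps full precision; intermediates appear rounded. Rounded just once: four significant digits.
Convert: Sliding distance L = 9.657e+04 mm = 96.57 m.
Convert: Hardness H = 118.4 HV × 9.807 MPa/HV = 1161 MPa = 1.161e+09 Pa.
As SI base values: W = 11.34 N, H = 1.161e+09 Pa, K = 3.970e-06.
By Archard's law, V = K·W·L/H = 3.970e-06 · 11.34 · 96.57 / 1.161e+09 = 3.744e-12 m³.

value=3.744e-12 m^3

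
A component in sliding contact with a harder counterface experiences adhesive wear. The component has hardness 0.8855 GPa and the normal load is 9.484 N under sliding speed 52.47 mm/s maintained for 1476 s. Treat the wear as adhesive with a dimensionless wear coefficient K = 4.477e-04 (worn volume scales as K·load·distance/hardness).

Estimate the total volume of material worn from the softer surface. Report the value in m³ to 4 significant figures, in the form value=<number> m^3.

Every step keeps exact precision; intermediate values appear rounded; one final rounding: 4 significant digits.
Convert: Sliding speed v = 52.47 mm/s = 0.05247 m/s. Distance L = v·t = 0.05247 m/s × 1476 s = 77.45 m.
Convert: Hardness H = 0.8855 GPa = 8.855e+08 Pa.
As SI base values: W = 9.484 N, H = 8.855e+08 Pa, K = 4.477e-04.
Wear volume V = K·W·L/H = 4.477e-04 · 9.484 · 77.45 / 8.855e+08 = 3.714e-10 m³.

value=3.714e-10 m^3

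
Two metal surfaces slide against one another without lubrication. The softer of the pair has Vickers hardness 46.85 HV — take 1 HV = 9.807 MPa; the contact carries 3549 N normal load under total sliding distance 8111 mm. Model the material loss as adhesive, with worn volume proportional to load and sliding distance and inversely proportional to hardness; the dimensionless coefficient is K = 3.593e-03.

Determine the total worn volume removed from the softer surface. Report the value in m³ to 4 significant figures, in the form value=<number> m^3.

value=2.251e-07 m^3

Each operation carries exact precision; shown intermediates are rounded — a single final rounding: 4 significant figures.
Convert: Distance L = 8111 mm = 8.111 m.
Convert: Hardness H = 46.85 HV × 9.807 MPa/HV = 459.5 MPa = 4.595e+08 Pa.
Collected in SI base units: W = 3549 N, H = 4.595e+08 Pa, K = 3.593e-03.
By Archard's law, V = K·W·L/H = 3.593e-03 · 3549 · 8.111 / 4.595e+08 = 2.251e-07 m³.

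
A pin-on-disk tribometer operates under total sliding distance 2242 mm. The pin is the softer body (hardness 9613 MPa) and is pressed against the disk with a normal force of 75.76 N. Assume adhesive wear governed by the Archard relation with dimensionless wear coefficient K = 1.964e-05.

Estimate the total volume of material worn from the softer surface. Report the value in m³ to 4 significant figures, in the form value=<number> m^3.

Intermediate values appear rounded, and the algebra maintains exact precision — a lone final rounding to four significant figures.
Sliding distance L = 2242 mm = 2.242 m.
Hardness H = 9613 MPa = 9.613e+09 Pa.
Working in SI base units: W = 75.76 N, H = 9.613e+09 Pa, K = 1.964e-05.
Volume removed: V = K·W·L/H = 1.964e-05 · 75.76 · 2.242 / 9.613e+09 = 3.470e-13 m³.

value=3.470e-13 m^3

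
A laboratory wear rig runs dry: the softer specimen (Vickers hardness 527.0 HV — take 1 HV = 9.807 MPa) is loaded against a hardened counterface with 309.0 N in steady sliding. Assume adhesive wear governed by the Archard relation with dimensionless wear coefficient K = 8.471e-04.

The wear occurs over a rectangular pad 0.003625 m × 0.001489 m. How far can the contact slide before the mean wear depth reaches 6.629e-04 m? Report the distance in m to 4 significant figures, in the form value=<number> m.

value=70.65 m

Intermediates are printed rounded — the algebra carries full precision; rounded just once to 4 significant figures.
Hardness H = 527.0 HV × 9.807 MPa/HV = 5168 MPa = 5.168e+09 Pa.
Contact area A = 0.003625 m × 0.001489 m = 5.398e-06 m².
Restated in SI base units: W = 309.0 N, H = 5.168e+09 Pa, K = 8.471e-04.
Allowed volume V_lim = h_lim·A = 6.629e-04 · 5.398e-06 = 3.578e-09 m³.
Sliding life L = V_lim·H/(K·W) = 3.578e-09 · 5.168e+09 / (8.471e-04 · 309.0) = 70.65 m.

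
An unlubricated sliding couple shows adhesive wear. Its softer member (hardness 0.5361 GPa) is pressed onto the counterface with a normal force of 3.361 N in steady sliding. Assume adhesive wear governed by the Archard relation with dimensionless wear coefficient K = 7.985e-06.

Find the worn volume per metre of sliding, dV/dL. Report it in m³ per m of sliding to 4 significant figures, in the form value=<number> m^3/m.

value=5.006e-14 m^3/m

The computation keeps full float precision. Intermediate values are printed rounded. Rounded just once, at four significant digits.
Convert: Hardness H = 0.5361 GPa = 5.361e+08 Pa.
Expressed in SI base units: W = 3.361 N, H = 5.361e+08 Pa, K = 7.985e-06.
Rate of wear dV/dL = K·W/H (no L dependence): 7.985e-06 · 3.361 / 5.361e+08 = 5.006e-14 m³/m.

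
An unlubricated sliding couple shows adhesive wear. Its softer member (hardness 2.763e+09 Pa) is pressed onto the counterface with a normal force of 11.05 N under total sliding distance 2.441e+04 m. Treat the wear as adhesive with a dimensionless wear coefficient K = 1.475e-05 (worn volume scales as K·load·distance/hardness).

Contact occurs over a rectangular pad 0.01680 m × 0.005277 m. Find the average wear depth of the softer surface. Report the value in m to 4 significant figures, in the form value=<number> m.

Displayed values are rounded — the computation runs at full precision — one final rounding, at four significant digits.
Convert: Contact area A = 0.01680 m × 0.005277 m = 8.865e-05 m².
SI base units throughout: W = 11.05 N, H = 2.763e+09 Pa, K = 1.475e-05.
Archard volume V = K·W·L/H = 1.475e-05 · 11.05 · 2.441e+04 / 2.763e+09 = 1.440e-09 m³.
Depth h = V/A = 1.440e-09 / 8.865e-05 = 1.624e-05 m.

value=1.624e-05 m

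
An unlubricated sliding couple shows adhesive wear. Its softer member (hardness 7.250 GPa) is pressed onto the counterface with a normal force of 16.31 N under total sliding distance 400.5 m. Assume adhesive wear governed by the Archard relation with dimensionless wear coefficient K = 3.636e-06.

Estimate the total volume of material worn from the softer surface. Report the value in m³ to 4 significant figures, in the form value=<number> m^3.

The computation runs at full float precision; intermediates appear rounded, and rounded once at the end: four significant digits.
Hardness H = 7.250 GPa = 7.250e+09 Pa.
Expressed in SI base units: W = 16.31 N, H = 7.250e+09 Pa, K = 3.636e-06.
The Archard volume V = K·W·L/H = 3.636e-06 · 16.31 · 400.5 / 7.250e+09 = 3.276e-12 m³.

value=3.276e-12 m^3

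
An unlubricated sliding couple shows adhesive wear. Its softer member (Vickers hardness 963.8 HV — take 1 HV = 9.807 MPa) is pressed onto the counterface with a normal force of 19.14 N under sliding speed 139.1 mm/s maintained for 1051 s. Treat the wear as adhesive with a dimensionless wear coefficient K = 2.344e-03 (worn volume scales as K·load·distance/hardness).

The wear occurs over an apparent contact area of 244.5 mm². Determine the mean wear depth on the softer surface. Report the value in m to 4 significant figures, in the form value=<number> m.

value=2.838e-06 m

Shown intermediates are rounded, and each operation keeps full precision. Rounded just once, at four significant digits.
Sliding speed v = 139.1 mm/s = 0.1391 m/s. Total distance L = v·t = 0.1391 m/s × 1051 s = 146.2 m.
Hardness H = 963.8 HV × 9.807 MPa/HV = 9452 MPa = 9.452e+09 Pa.
Contact area A = 244.5 mm² = 2.445e-04 m².
Expressed in SI base units: W = 19.14 N, H = 9.452e+09 Pa, K = 2.344e-03.
Worn volume V = K·W·L/H = 2.344e-03 · 19.14 · 146.2 / 9.452e+09 = 6.939e-10 m³.
Depth of wear h = V/A = 6.939e-10 / 2.445e-04 = 2.838e-06 m.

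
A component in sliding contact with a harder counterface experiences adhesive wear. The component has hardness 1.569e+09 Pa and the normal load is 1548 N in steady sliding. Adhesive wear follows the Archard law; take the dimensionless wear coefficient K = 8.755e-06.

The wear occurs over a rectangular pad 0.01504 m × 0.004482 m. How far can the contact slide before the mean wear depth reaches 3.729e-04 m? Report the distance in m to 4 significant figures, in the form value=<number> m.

value=2910 m

Printed values are rounded, and all working math keeps full float precision; one last rounding, at four significant digits.
Convert: Contact area A = 0.01504 m × 0.004482 m = 6.741e-05 m².
Working in SI base units: W = 1548 N, H = 1.569e+09 Pa, K = 8.755e-06.
Wearable volume V_lim = h_lim·A = 3.729e-04 · 6.741e-05 = 2.514e-08 m³.
Thus life L = V_lim·H/(K·W) = 2.514e-08 · 1.569e+09 / (8.755e-06 · 1548) = 2910 m.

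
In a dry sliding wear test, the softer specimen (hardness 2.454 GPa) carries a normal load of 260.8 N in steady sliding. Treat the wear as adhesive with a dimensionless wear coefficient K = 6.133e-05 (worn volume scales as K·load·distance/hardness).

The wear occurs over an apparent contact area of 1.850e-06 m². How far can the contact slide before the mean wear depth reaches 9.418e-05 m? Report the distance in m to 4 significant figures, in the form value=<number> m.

The computation maintains full float precision; intermediates are shown rounded; rounded once at the end to four significant digits.
Convert: Hardness H = 2.454 GPa = 2.454e+09 Pa.
Working in SI base units: W = 260.8 N, H = 2.454e+09 Pa, K = 6.133e-05.
Allowed volume V_lim = h_lim·A = 9.418e-05 · 1.850e-06 = 1.742e-10 m³.
Inverting, life L = V_lim·H/(K·W) = 1.742e-10 · 2.454e+09 / (6.133e-05 · 260.8) = 26.73 m.

value=26.73 m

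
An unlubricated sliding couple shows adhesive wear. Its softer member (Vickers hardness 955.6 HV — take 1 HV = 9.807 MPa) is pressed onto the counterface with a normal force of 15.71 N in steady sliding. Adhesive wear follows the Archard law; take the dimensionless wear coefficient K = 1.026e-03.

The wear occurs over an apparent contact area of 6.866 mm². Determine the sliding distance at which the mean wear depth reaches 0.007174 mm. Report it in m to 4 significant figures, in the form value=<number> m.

The intermediates are shown rounded, and all arithmetic keeps exact precision, and one last rounding, at 4 significant figures.
Hardness H = 955.6 HV × 9.807 MPa/HV = 9372 MPa = 9.372e+09 Pa.
Contact area A = 6.866 mm² = 6.866e-06 m².
Depth limit h_lim = 0.007174 mm = 7.174e-06 m.
As SI base values: W = 15.71 N, H = 9.372e+09 Pa, K = 1.026e-03.
At the depth limit, V_lim = h_lim·A = 7.174e-06 · 6.866e-06 = 4.926e-11 m³.
So the life L = V_lim·H/(K·W) = 4.926e-11 · 9.372e+09 / (1.026e-03 · 15.71) = 28.64 m.

value=28.64 m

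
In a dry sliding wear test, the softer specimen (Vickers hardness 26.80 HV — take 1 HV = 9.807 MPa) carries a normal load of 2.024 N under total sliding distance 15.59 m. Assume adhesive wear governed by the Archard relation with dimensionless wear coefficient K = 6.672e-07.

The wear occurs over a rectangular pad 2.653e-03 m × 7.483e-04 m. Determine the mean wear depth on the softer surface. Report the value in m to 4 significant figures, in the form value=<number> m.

All working math maintains full precision; the intermediates appear rounded; a single final rounding: 4 significant digits.
Convert: Hardness H = 26.80 HV × 9.807 MPa/HV = 262.8 MPa = 2.628e+08 Pa.
Convert: Contact area A = 2.653e-03 m × 7.483e-04 m = 1.985e-06 m².
Expressed in SI base units: W = 2.024 N, H = 2.628e+08 Pa, K = 6.672e-07.
By Archard's law, V = K·W·L/H = 6.672e-07 · 2.024 · 15.59 / 2.628e+08 = 8.010e-14 m³.
Wear depth h = V/A = 8.010e-14 / 1.985e-06 = 4.035e-08 m.

value=4.035e-08 m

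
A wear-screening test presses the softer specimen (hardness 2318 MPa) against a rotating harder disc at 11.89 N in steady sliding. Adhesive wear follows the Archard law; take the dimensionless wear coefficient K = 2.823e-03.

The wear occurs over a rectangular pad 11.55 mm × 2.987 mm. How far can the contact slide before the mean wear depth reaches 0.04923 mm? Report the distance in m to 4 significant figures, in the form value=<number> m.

value=117.3 m

All arithmetic maintains full float precision, and intermediates are shown rounded, and rounded just once to 4 significant digits.
Hardness H = 2318 MPa = 2.318e+09 Pa.
Pad sides 11.55 mm × 2.987 mm = 0.01155 m × 0.002987 m. Contact area A = 0.01155 m × 0.002987 m = 3.450e-05 m².
Depth limit h_lim = 0.04923 mm = 4.923e-05 m.
As SI base values: W = 11.89 N, H = 2.318e+09 Pa, K = 2.823e-03.
Limit volume V_lim = h_lim·A = 4.923e-05 · 3.450e-05 = 1.698e-09 m³.
Life L = V_lim·H/(K·W) = 1.698e-09 · 2.318e+09 / (2.823e-03 · 11.89) = 117.3 m.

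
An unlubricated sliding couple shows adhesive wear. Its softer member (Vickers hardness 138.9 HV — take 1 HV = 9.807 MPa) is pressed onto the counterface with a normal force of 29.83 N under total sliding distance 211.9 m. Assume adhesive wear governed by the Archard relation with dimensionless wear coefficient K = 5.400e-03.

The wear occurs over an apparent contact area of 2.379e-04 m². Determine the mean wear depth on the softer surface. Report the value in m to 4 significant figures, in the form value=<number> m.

value=1.053e-04 m

Every step runs at exact precision. Displayed values are rounded, and rounded once at the end, at four significant digits.
Convert: Hardness H = 138.9 HV × 9.807 MPa/HV = 1362 MPa = 1.362e+09 Pa.
Restated in SI base units: W = 29.83 N, H = 1.362e+09 Pa, K = 5.400e-03.
The Archard volume V = K·W·L/H = 5.400e-03 · 29.83 · 211.9 / 1.362e+09 = 2.506e-08 m³.
Wear depth h = V/A = 2.506e-08 / 2.379e-04 = 1.053e-04 m.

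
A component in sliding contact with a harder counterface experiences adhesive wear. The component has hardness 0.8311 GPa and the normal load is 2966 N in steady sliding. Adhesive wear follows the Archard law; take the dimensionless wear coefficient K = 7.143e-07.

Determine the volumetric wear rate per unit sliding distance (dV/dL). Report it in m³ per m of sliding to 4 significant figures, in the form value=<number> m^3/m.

value=2.549e-12 m^3/m

The intermediates are shown rounded — the algebra runs at exact precision, and rounded once at the end, at four significant digits.
Convert: Hardness H = 0.8311 GPa = 8.311e+08 Pa.
As SI base values: W = 2966 N, H = 8.311e+08 Pa, K = 7.143e-07.
The wear rate dV/dL = K·W/H: 7.143e-07 · 2966 / 8.311e+08 = 2.549e-12 m³/m.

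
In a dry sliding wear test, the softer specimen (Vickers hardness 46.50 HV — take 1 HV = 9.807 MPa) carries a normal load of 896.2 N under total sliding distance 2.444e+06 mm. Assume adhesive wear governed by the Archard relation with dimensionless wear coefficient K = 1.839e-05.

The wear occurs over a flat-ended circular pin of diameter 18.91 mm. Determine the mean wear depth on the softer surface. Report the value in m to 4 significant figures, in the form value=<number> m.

value=3.145e-04 m

Displayed values are rounded; all working math carries exact precision; rounded just once to four significant digits.
Total distance L = 2.444e+06 mm = 2444 m.
Hardness H = 46.50 HV × 9.807 MPa/HV = 456.0 MPa = 4.560e+08 Pa.
Pin diameter d = 18.91 mm = 0.01891 m. Contact area A = π·d²/4 = π·(0.01891 m)²/4 = 2.808e-04 m².
SI base units throughout: W = 896.2 N, H = 4.560e+08 Pa, K = 1.839e-05.
Archard relation: V = K·W·L/H = 1.839e-05 · 896.2 · 2444 / 4.560e+08 = 8.833e-08 m³.
Average depth h = V/A = 8.833e-08 / 2.808e-04 = 3.145e-04 m.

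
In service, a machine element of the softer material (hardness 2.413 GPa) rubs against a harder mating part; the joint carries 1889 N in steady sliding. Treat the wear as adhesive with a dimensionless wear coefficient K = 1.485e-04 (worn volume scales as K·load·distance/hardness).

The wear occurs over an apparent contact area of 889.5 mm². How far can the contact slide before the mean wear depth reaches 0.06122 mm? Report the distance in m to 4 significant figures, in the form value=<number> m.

value=468.4 m

Intermediates are shown rounded. Every step maintains full float precision — one last rounding to 4 significant digits.
Hardness H = 2.413 GPa = 2.413e+09 Pa.
Contact area A = 889.5 mm² = 8.895e-04 m².
Depth limit h_lim = 0.06122 mm = 6.122e-05 m.
Expressed in SI base units: W = 1889 N, H = 2.413e+09 Pa, K = 1.485e-04.
Allowed volume V_lim = h_lim·A = 6.122e-05 · 8.895e-04 = 5.446e-08 m³.
Thus life L = V_lim·H/(K·W) = 5.446e-08 · 2.413e+09 / (1.485e-04 · 1889) = 468.4 m.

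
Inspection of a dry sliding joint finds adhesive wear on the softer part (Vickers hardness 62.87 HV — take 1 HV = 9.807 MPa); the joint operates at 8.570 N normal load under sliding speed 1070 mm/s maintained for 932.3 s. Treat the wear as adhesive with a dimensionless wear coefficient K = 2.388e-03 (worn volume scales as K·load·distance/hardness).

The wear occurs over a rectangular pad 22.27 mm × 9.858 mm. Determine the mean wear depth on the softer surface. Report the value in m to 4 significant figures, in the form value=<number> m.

value=1.508e-04 m

All arithmetic carries exact precision, and intermediate values are printed rounded, and rounded just once to 4 significant figures.
Convert: Sliding speed v = 1070 mm/s = 1.070 m/s. Sliding distance L = v·t = 1.070 m/s × 932.3 s = 997.6 m.
Convert: Hardness H = 62.87 HV × 9.807 MPa/HV = 616.6 MPa = 6.166e+08 Pa.
Convert: Pad sides 22.27 mm × 9.858 mm = 0.02227 m × 0.009858 m. Contact area A = 0.02227 m × 0.009858 m = 2.195e-04 m².
Restated in SI base units: W = 8.570 N, H = 6.166e+08 Pa, K = 2.388e-03.
The Archard volume V = K·W·L/H = 2.388e-03 · 8.570 · 997.6 / 6.166e+08 = 3.311e-08 m³.
Depth of wear h = V/A = 3.311e-08 / 2.195e-04 = 1.508e-04 m.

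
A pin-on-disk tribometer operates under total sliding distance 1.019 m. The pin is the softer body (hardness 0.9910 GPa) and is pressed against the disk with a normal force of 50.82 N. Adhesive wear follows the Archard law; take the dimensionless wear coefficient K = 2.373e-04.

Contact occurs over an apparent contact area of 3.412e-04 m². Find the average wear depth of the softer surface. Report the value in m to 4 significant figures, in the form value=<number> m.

value=3.634e-08 m

All working math carries full precision — intermediates are printed rounded, and one last rounding, at 4 significant digits.
Hardness H = 0.9910 GPa = 9.910e+08 Pa.
Collected in SI base units: W = 50.82 N, H = 9.910e+08 Pa, K = 2.373e-04.
Wear volume V = K·W·L/H = 2.373e-04 · 50.82 · 1.019 / 9.910e+08 = 1.240e-11 m³.
Mean depth h = V/A = 1.240e-11 / 3.412e-04 = 3.634e-08 m.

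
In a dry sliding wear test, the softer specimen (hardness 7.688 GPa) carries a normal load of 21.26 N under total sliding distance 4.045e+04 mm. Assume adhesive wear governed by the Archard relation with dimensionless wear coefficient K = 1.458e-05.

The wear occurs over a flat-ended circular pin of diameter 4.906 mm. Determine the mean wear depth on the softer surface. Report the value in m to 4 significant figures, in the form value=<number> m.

value=8.627e-08 m

The computation keeps full precision — printed values are rounded — one final rounding: four significant figures.
Distance L = 4.045e+04 mm = 40.45 m.
Hardness H = 7.688 GPa = 7.688e+09 Pa.
Pin diameter d = 4.906 mm = 0.004906 m. Contact area A = π·d²/4 = π·(0.004906 m)²/4 = 1.890e-05 m².
In SI base units, W = 21.26 N, H = 7.688e+09 Pa, K = 1.458e-05.
The Archard volume V = K·W·L/H = 1.458e-05 · 21.26 · 40.45 / 7.688e+09 = 1.631e-12 m³.
Average depth h = V/A = 1.631e-12 / 1.890e-05 = 8.627e-08 m.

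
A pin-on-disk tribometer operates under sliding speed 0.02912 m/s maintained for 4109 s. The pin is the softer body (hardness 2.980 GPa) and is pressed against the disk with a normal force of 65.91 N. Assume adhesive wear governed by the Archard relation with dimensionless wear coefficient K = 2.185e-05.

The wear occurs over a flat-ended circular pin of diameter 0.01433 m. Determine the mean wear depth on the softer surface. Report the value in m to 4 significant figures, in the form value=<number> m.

Intermediates appear rounded, and the computation carries exact precision, and a lone final rounding, at 4 significant figures.
Convert: Sliding distance L = v·t = 0.02912 m/s × 4109 s = 119.7 m.
Convert: Hardness H = 2.980 GPa = 2.980e+09 Pa.
Convert: Contact area A = π·d²/4 = π·(0.01433 m)²/4 = 1.613e-04 m².
As SI base values: W = 65.91 N, H = 2.980e+09 Pa, K = 2.185e-05.
Wear volume V = K·W·L/H = 2.185e-05 · 65.91 · 119.7 / 2.980e+09 = 5.782e-11 m³.
Mean wear depth h = V/A = 5.782e-11 / 1.613e-04 = 3.585e-07 m.

value=3.585e-07 m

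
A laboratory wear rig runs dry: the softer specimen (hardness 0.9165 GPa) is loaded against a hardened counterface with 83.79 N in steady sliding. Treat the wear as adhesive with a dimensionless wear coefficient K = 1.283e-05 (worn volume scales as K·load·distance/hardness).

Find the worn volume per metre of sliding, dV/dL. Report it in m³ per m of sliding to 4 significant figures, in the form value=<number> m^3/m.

value=1.173e-12 m^3/m

Intermediate values appear rounded; the algebra keeps full precision, and a single final rounding to four significant digits.
Hardness H = 0.9165 GPa = 9.165e+08 Pa.
Working in SI base units: W = 83.79 N, H = 9.165e+08 Pa, K = 1.283e-05.
Rate of wear dV/dL = K·W/H (no L dependence): 1.283e-05 · 83.79 / 9.165e+08 = 1.173e-12 m³/m.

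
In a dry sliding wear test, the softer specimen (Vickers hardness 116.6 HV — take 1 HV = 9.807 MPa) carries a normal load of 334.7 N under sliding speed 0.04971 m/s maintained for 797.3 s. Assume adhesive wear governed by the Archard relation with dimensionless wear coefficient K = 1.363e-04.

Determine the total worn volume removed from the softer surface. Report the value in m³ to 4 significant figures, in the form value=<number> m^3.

Intermediates appear rounded; each operation holds exact precision. Rounded just once, at four significant digits.
Total distance L = v·t = 0.04971 m/s × 797.3 s = 39.63 m.
Hardness H = 116.6 HV × 9.807 MPa/HV = 1143 MPa = 1.143e+09 Pa.
Expressed in SI base units: W = 334.7 N, H = 1.143e+09 Pa, K = 1.363e-04.
Worn volume V = K·W·L/H = 1.363e-04 · 334.7 · 39.63 / 1.143e+09 = 1.581e-09 m³.

value=1.581e-09 m^3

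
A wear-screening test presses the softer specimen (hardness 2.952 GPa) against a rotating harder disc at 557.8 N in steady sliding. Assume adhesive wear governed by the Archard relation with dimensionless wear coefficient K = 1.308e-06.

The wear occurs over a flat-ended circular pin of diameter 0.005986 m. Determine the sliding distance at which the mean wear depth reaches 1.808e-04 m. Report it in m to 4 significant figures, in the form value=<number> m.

value=2.059e+04 m

Intermediate values are printed rounded. The computation runs at full precision — a lone final rounding: 4 significant figures.
Hardness H = 2.952 GPa = 2.952e+09 Pa.
Contact area A = π·d²/4 = π·(0.005986 m)²/4 = 2.814e-05 m².
Working in SI base units: W = 557.8 N, H = 2.952e+09 Pa, K = 1.308e-06.
Allowed volume V_lim = h_lim·A = 1.808e-04 · 2.814e-05 = 5.088e-09 m³.
Sliding life L = V_lim·H/(K·W) = 5.088e-09 · 2.952e+09 / (1.308e-06 · 557.8) = 2.059e+04 m.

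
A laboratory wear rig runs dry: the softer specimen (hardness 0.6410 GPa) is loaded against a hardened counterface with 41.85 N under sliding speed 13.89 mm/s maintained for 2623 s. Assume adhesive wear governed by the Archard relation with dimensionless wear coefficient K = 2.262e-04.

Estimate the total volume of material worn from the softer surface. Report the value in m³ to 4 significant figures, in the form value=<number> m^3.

Printed values are rounded; the algebra keeps full precision, and a lone final rounding: 4 significant digits.
Convert: Sliding speed v = 13.89 mm/s = 0.01389 m/s. Distance covered L = v·t = 0.01389 m/s × 2623 s = 36.43 m.
Convert: Hardness H = 0.6410 GPa = 6.410e+08 Pa.
SI base units throughout: W = 41.85 N, H = 6.410e+08 Pa, K = 2.262e-04.
Volume removed: V = K·W·L/H = 2.262e-04 · 41.85 · 36.43 / 6.410e+08 = 5.381e-10 m³.

value=5.381e-10 m^3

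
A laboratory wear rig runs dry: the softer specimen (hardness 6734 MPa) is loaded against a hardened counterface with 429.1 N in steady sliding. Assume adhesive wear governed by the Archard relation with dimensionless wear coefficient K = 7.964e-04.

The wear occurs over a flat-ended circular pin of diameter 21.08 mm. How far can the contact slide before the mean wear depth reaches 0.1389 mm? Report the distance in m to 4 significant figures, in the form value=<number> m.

value=955.2 m

Every step maintains full float precision; printed values are rounded, and rounded just once to 4 significant figures.
Convert: Hardness H = 6734 MPa = 6.734e+09 Pa.
Convert: Pin diameter d = 21.08 mm = 0.02108 m. Contact area A = π·d²/4 = π·(0.02108 m)²/4 = 3.490e-04 m².
Convert: Depth limit h_lim = 0.1389 mm = 1.389e-04 m.
In SI base units, W = 429.1 N, H = 6.734e+09 Pa, K = 7.964e-04.
At the depth limit, V_lim = h_lim·A = 1.389e-04 · 3.490e-04 = 4.848e-08 m³.
Inverting, life L = V_lim·H/(K·W) = 4.848e-08 · 6.734e+09 / (7.964e-04 · 429.1) = 955.2 m.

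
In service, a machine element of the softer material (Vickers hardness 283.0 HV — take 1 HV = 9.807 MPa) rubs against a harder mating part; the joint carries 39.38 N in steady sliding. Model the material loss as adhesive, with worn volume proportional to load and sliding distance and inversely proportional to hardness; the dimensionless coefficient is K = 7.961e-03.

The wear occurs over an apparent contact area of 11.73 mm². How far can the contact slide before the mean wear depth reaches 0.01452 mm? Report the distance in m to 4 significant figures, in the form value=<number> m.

value=1.508 m

Intermediate values are shown rounded, and every step holds full precision. Rounded just once, at 4 significant digits.
Hardness H = 283.0 HV × 9.807 MPa/HV = 2775 MPa = 2.775e+09 Pa.
Contact area A = 11.73 mm² = 1.173e-05 m².
Depth limit h_lim = 0.01452 mm = 1.452e-05 m.
Collected in SI base units: W = 39.38 N, H = 2.775e+09 Pa, K = 7.961e-03.
Permissible volume V_lim = h_lim·A = 1.452e-05 · 1.173e-05 = 1.703e-10 m³.
Sliding life L = V_lim·H/(K·W) = 1.703e-10 · 2.775e+09 / (7.961e-03 · 39.38) = 1.508 m.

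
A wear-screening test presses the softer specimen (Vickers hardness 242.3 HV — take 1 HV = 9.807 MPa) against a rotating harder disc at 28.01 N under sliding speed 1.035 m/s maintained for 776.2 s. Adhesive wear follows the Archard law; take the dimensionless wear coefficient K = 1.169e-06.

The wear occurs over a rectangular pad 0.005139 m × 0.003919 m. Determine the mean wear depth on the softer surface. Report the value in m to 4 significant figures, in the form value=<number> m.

value=5.497e-07 m

All working math runs at full float precision; intermediates are shown rounded; rounded just once: 4 significant figures.
Total distance L = v·t = 1.035 m/s × 776.2 s = 803.4 m.
Hardness H = 242.3 HV × 9.807 MPa/HV = 2376 MPa = 2.376e+09 Pa.
Contact area A = 0.005139 m × 0.003919 m = 2.014e-05 m².
SI base units throughout: W = 28.01 N, H = 2.376e+09 Pa, K = 1.169e-06.
Apply Archard: V = K·W·L/H = 1.169e-06 · 28.01 · 803.4 / 2.376e+09 = 1.107e-11 m³.
Mean wear depth h = V/A = 1.107e-11 / 2.014e-05 = 5.497e-07 m.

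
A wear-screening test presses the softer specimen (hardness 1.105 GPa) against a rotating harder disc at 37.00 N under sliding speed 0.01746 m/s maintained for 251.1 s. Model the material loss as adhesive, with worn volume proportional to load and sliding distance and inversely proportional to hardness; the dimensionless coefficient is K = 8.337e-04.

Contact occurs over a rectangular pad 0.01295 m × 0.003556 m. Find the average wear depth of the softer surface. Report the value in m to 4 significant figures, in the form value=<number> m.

value=2.658e-06 m

Quoted intermediates are rounded, and the algebra runs at full precision, and one last rounding, at four significant digits.
Convert: Distance L = v·t = 0.01746 m/s × 251.1 s = 4.384 m.
Convert: Hardness H = 1.105 GPa = 1.105e+09 Pa.
Convert: Contact area A = 0.01295 m × 0.003556 m = 4.605e-05 m².
In SI base units, W = 37.00 N, H = 1.105e+09 Pa, K = 8.337e-04.
Archard relation: V = K·W·L/H = 8.337e-04 · 37.00 · 4.384 / 1.105e+09 = 1.224e-10 m³.
Average depth h = V/A = 1.224e-10 / 4.605e-05 = 2.658e-06 m.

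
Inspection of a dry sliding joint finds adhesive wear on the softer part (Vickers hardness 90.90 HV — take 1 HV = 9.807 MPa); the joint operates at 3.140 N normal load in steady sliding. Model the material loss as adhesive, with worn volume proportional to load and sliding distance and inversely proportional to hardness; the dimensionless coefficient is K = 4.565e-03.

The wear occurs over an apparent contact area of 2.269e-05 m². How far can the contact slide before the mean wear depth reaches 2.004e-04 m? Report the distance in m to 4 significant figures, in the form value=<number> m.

value=282.8 m

All arithmetic carries full precision. Intermediates appear rounded. Rounded once at the end, at 4 significant figures.
Hardness H = 90.90 HV × 9.807 MPa/HV = 891.5 MPa = 8.915e+08 Pa.
Working in SI base units: W = 3.140 N, H = 8.915e+08 Pa, K = 4.565e-03.
Permissible volume V_lim = h_lim·A = 2.004e-04 · 2.269e-05 = 4.547e-09 m³.
Inverting, life L = V_lim·H/(K·W) = 4.547e-09 · 8.915e+08 / (4.565e-03 · 3.140) = 282.8 m.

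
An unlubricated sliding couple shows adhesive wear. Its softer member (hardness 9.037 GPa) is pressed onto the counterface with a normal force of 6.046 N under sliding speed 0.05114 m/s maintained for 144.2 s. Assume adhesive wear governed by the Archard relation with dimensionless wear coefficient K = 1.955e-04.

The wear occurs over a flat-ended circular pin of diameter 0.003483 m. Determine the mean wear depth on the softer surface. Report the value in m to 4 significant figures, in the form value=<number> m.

value=1.012e-07 m

All working math keeps exact precision — intermediates are displayed rounded, and rounded just once to four significant digits.
Total distance L = v·t = 0.05114 m/s × 144.2 s = 7.374 m.
Hardness H = 9.037 GPa = 9.037e+09 Pa.
Contact area A = π·d²/4 = π·(0.003483 m)²/4 = 9.528e-06 m².
Working in SI base units: W = 6.046 N, H = 9.037e+09 Pa, K = 1.955e-04.
Archard volume V = K·W·L/H = 1.955e-04 · 6.046 · 7.374 / 9.037e+09 = 9.645e-13 m³.
Depth of wear h = V/A = 9.645e-13 / 9.528e-06 = 1.012e-07 m.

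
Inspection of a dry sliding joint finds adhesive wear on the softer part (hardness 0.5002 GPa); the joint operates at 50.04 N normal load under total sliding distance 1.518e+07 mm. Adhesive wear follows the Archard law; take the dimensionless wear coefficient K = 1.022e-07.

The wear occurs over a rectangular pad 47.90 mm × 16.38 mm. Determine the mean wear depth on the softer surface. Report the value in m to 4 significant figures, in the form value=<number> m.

The algebra holds full precision — intermediate values appear rounded. Rounded once at the end: four significant figures.
Convert: Distance L = 1.518e+07 mm = 1.518e+04 m.
Convert: Hardness H = 0.5002 GPa = 5.002e+08 Pa.
Convert: Pad sides 47.90 mm × 16.38 mm = 0.04790 m × 0.01638 m. Contact area A = 0.04790 m × 0.01638 m = 7.846e-04 m².
Restated in SI base units: W = 50.04 N, H = 5.002e+08 Pa, K = 1.022e-07.
Archard relation: V = K·W·L/H = 1.022e-07 · 50.04 · 1.518e+04 / 5.002e+08 = 1.552e-10 m³.
Mean wear depth h = V/A = 1.552e-10 / 7.846e-04 = 1.978e-07 m.

value=1.978e-07 m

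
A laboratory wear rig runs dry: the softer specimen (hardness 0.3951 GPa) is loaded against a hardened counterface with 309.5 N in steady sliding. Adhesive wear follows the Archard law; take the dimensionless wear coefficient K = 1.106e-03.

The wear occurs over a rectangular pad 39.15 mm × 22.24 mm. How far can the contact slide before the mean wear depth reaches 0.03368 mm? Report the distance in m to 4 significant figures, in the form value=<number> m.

The algebra holds exact precision, and intermediates are shown rounded; one final rounding, at four significant figures.
Convert: Hardness H = 0.3951 GPa = 3.951e+08 Pa.
Convert: Pad sides 39.15 mm × 22.24 mm = 0.03915 m × 0.02224 m. Contact area A = 0.03915 m × 0.02224 m = 8.707e-04 m².
Convert: Depth limit h_lim = 0.03368 mm = 3.368e-05 m.
Collected in SI base units: W = 309.5 N, H = 3.951e+08 Pa, K = 1.106e-03.
At the depth limit, V_lim = h_lim·A = 3.368e-05 · 8.707e-04 = 2.933e-08 m³.
Life L = V_lim·H/(K·W) = 2.933e-08 · 3.951e+08 / (1.106e-03 · 309.5) = 33.85 m.

value=33.85 m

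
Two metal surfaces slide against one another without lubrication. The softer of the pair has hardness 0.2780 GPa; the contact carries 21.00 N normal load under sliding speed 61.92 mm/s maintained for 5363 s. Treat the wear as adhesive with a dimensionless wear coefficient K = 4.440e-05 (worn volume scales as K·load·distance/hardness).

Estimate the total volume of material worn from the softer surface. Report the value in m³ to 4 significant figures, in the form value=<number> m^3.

All arithmetic holds full float precision — the intermediates are shown rounded — rounded just once, at 4 significant figures.
Sliding speed v = 61.92 mm/s = 0.06192 m/s. Distance covered L = v·t = 0.06192 m/s × 5363 s = 332.1 m.
Hardness H = 0.2780 GPa = 2.780e+08 Pa.
Collected in SI base units: W = 21.00 N, H = 2.780e+08 Pa, K = 4.440e-05.
Archard relation: V = K·W·L/H = 4.440e-05 · 21.00 · 332.1 / 2.780e+08 = 1.114e-09 m³.

value=1.114e-09 m^3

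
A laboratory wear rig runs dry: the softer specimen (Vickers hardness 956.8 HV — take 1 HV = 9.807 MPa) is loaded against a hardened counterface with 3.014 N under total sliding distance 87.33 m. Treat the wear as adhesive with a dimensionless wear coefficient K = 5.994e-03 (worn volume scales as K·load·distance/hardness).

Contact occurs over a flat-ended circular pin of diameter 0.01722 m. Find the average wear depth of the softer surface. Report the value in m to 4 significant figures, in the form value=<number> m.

value=7.220e-07 m

Each operation keeps full float precision — shown intermediates are rounded — one final rounding, at 4 significant figures.
Hardness H = 956.8 HV × 9.807 MPa/HV = 9383 MPa = 9.383e+09 Pa.
Contact area A = π·d²/4 = π·(0.01722 m)²/4 = 2.329e-04 m².
Collected in SI base units: W = 3.014 N, H = 9.383e+09 Pa, K = 5.994e-03.
The Archard volume V = K·W·L/H = 5.994e-03 · 3.014 · 87.33 / 9.383e+09 = 1.681e-10 m³.
Depth h = V/A = 1.681e-10 / 2.329e-04 = 7.220e-07 m.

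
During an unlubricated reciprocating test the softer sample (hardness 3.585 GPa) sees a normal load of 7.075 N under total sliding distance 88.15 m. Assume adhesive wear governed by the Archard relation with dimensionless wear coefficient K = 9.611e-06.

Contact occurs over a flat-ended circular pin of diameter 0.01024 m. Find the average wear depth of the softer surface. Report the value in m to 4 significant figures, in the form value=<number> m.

value=2.030e-08 m

Intermediates are printed rounded; the computation runs at full float precision; a single final rounding: 4 significant digits.
Hardness H = 3.585 GPa = 3.585e+09 Pa.
Contact area A = π·d²/4 = π·(0.01024 m)²/4 = 8.235e-05 m².
As SI base values: W = 7.075 N, H = 3.585e+09 Pa, K = 9.611e-06.
The Archard volume V = K·W·L/H = 9.611e-06 · 7.075 · 88.15 / 3.585e+09 = 1.672e-12 m³.
Wear depth h = V/A = 1.672e-12 / 8.235e-05 = 2.030e-08 m.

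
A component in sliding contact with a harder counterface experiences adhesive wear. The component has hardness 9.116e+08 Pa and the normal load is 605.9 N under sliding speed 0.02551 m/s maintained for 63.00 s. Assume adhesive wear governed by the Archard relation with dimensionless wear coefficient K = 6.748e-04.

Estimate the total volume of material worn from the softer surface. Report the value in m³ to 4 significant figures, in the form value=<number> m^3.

The algebra maintains full precision; intermediates are shown rounded; one final rounding, at 4 significant figures.
Convert: The distance L = v·t = 0.02551 m/s × 63.00 s = 1.607 m.
Collected in SI base units: W = 605.9 N, H = 9.116e+08 Pa, K = 6.748e-04.
Worn volume V = K·W·L/H = 6.748e-04 · 605.9 · 1.607 / 9.116e+08 = 7.208e-10 m³.

value=7.208e-10 m^3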